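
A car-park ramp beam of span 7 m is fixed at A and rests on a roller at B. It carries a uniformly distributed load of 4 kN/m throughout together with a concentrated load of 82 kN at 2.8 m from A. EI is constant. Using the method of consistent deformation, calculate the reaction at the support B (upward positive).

Release the roller at B. Primary structure: cantilever fixed at A.
Deflection at B on the released cantilever, summing each load's contribution:
  UDL 4: wL⁴/(8EI) = 1200/EI
  point load 82 at a = 2.8: Pa²(3L − a)/(6EI) = 1950/EI
  δ_0 = 3151/EI
Flexibility coefficient — unit upward force at B: δ_{BB} = L³/(3EI) = 114.3/EI.
The prop prevents deflection at B: R_B = δ_0/δ_{BB} = 3151/114.3 = 27.56 kN.

R_B = 27.56 kN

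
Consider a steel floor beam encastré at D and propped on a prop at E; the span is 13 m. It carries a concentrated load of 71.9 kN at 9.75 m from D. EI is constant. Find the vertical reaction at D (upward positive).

R_D = 26.4 kN

Release the roller at E. Primary structure: cantilever fixed at D.
Downward deflection at the released point E due to the loads:
  point load 71.9 at a = 9.75: Pa²(3L − a)/(6EI) = 33321/EI
Tip deflection under a unit load at E: L³/(3EI) = 732.3/EI.
The prop prevents deflection at E: R_E = δ_0/δ_{EE} = 33321/732.3 = 45.5 kN.
Vertical equilibrium: R_D = ΣP − R_E = 71.9 − 45.5 = 26.4 kN.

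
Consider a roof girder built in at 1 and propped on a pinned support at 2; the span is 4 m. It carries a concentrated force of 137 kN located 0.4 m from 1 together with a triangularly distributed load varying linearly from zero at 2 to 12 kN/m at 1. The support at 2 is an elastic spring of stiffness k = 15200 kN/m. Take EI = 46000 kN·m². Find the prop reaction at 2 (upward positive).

Take the reaction at 2 as the redundant and release it; the primary structure is a cantilever fixed at 1.
Free-end deflection of the primary structure under the applied loading (downward +):
  point load 137 at a = 0.4: Pa²(3L − a)/(6EI) = 42.38/EI
  triangular load, peak 12 at the fixed end: w₀L⁴/(30EI) = 102.4/EI
  δ_0 = 144.8/EI
Flexibility coefficient — unit upward force at 2: δ_{22} = L³/(3EI) = 21.33/EI.
With EI = 46000 kN·m²: δ_0 = 0.003147 m and δ_{22} = 0.000464 m/kN.
Compatibility — the spring shortens by R_2/k under the reaction it provides: δ_0 − R_2·δ_{22} = R_2/k. With 1/k = 0.000066 m/kN, R_2 = δ_0 / (δ_{22} + 1/k) = 0.003147 / (0.000464 + 0.000066) = 5.943 kN.

R_2 = 5.943 kN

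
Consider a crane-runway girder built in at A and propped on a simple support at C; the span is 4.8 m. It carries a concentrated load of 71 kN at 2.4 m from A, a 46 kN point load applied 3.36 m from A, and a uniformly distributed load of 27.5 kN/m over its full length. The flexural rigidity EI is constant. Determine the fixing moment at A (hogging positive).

Choose R_C as the redundant. The primary structure is the cantilever fixed at A.
Free-end deflection of the primary structure under the applied loading (downward +):
  point load 71 at a = 2.4: Pa²(3L − a)/(6EI) = 817.9/EI
  point load 46 at a = 3.36: Pa²(3L − a)/(6EI) = 955.6/EI
  UDL 27.5: wL⁴/(8EI) = 1825/EI
  δ_0 = 3598/EI
Tip deflection under a unit load at C: L³/(3EI) = 36.86/EI.
The prop prevents deflection at C: R_C = δ_0/δ_{CC} = 3598/36.86 = 97.61 kN.
Moment equilibrium about A: M_A = Σ(load moments about A) − R_C·L = 641.8 − 97.61×4.8 = 173.2 kN·m.

M_A = 173.2 kN·m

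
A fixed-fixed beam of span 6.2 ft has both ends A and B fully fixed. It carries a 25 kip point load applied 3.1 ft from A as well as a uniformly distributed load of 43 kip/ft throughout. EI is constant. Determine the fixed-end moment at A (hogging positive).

M_A = 157.1 kip·ft

Release both end moments; the primary structure is a simply-supported span AB with redundants M_A and M_B.
Simple-span end rotations at A and B under the given loads:
  at A: point load 25 at a = 3.1: Pab(L + b)/(6LEI) = 60.06/EI
  at B: point load 25 at a = 3.1: Pab(L + a)/(6LEI) = 60.06/EI
  at A: UDL 43: wL³/(24EI) = 427/EI
  at B: UDL 43: wL³/(24EI) = 427/EI
  θ_A0 = 487.1/EI,  θ_B0 = 487.1/EI
Flexibility coefficients: a unit moment at one end gives L/(3EI) there and L/(6EI) at the far end, so f₁₁ = f₂₂ = 2.067/EI and f₁₂ = f₂₁ = 1.033/EI.
Compatibility — zero rotation at each built-in end:
  2.067 M_A + 1.033 M_B = 487.1
  1.033 M_A + 2.067 M_B = 487.1
Solving the pair gives M_A = 157.1 kip·ft and M_B = 157.1 kip·ft (hogging).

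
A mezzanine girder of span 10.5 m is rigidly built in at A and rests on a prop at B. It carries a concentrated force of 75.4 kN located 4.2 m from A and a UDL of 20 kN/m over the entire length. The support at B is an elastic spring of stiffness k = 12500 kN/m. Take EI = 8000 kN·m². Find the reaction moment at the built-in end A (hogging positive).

M_A = 429.3 kN·m

Take the reaction at B as the redundant and release it; the primary structure is a cantilever fixed at A.
Primary-structure tip deflection at B by superposition:
  point load 75.4 at a = 4.2: Pa²(3L − a)/(6EI) = 6052/EI
  UDL 20: wL⁴/(8EI) = 30388/EI
  δ_0 = 36439/EI
Flexibility coefficient — unit upward force at B: δ_{BB} = L³/(3EI) = 385.9/EI.
With EI = 8000 kN·m²: δ_0 = 4.5549 m and δ_{BB} = 0.048234 m/kN.
Compatibility — the spring shortens by R_B/k under the reaction it provides: δ_0 − R_B·δ_{BB} = R_B/k. With 1/k = 0.00008 m/kN, R_B = δ_0 / (δ_{BB} + 1/k) = 4.5549 / (0.048234 + 0.00008) = 94.28 kN.
Moment equilibrium about A: M_A = Σ(load moments about A) − R_B·L = 1419 − 94.28×10.5 = 429.3 kN·m.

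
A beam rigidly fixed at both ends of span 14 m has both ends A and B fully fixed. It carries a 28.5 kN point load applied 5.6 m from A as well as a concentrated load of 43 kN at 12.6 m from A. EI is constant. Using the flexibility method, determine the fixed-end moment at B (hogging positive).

Release both end moments; the primary structure is a simply-supported span AB with redundants M_A and M_B.
End rotations of the released simple span under the applied load (×1/EI):
  at A: point load 28.5 at a = 5.6: Pab(L + b)/(6LEI) = 357.5/EI
  at B: point load 28.5 at a = 5.6: Pab(L + a)/(6LEI) = 312.8/EI
  at A: point load 43 at a = 12.6: Pab(L + b)/(6LEI) = 139.1/EI
  at B: point load 43 at a = 12.6: Pab(L + a)/(6LEI) = 240.2/EI
  θ_A0 = 496.6/EI,  θ_B0 = 553/EI
Flexibility coefficients: a unit moment at one end gives L/(3EI) there and L/(6EI) at the far end, so f₁₁ = f₂₂ = 4.667/EI and f₁₂ = f₂₁ = 2.333/EI.
Compatibility — zero rotation at each built-in end:
  4.667 M_A + 2.333 M_B = 496.6
  2.333 M_A + 4.667 M_B = 553
Solving the pair gives M_A = 62.87 kN·m and M_B = 87.07 kN·m (hogging).

M_B = 87.07 kN·m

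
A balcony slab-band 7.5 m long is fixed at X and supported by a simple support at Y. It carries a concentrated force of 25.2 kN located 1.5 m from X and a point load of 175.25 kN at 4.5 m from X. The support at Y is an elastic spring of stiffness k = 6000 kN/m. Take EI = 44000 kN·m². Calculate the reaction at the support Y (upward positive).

R_Y = 73.3 kN

Remove the prop at Y; the released (primary) structure is a cantilever built in at X.
Downward deflection at the released point Y due to the loads:
  point load 25.2 at a = 1.5: Pa²(3L − a)/(6EI) = 198.4/EI
  point load 175.25 at a = 4.5: Pa²(3L − a)/(6EI) = 10646/EI
  δ_0 = 10845/EI
Flexibility coefficient — unit upward force at Y: δ_{YY} = L³/(3EI) = 140.6/EI.
With EI = 44000 kN·m²: δ_0 = 0.24647 m and δ_{YY} = 0.003196 m/kN.
Compatibility — the spring shortens by R_Y/k under the reaction it provides: δ_0 − R_Y·δ_{YY} = R_Y/k. With 1/k = 0.000167 m/kN, R_Y = δ_0 / (δ_{YY} + 1/k) = 0.24647 / (0.003196 + 0.000167) = 73.3 kN.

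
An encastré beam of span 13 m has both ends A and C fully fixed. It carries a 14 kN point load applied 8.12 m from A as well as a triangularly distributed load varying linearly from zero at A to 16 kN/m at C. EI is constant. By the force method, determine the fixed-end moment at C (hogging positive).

Release both end moments; the primary structure is a simply-supported span AC with redundants M_A and M_C.
Simple-span end rotations at A and C under the given loads:
  at A: point load 14 at a = 8.12: Pab(L + b)/(6LEI) = 127.2/EI
  at C: point load 14 at a = 8.12: Pab(L + a)/(6LEI) = 150.2/EI
  at A: triangular load, peak 16: 7w₀L³/(360EI) = 683.5/EI
  at C: triangular load, peak 16: w₀L³/(45EI) = 781.2/EI
  θ_A0 = 810.7/EI,  θ_C0 = 931.4/EI
Flexibility coefficients: a unit moment at one end gives L/(3EI) there and L/(6EI) at the far end, so f₁₁ = f₂₂ = 4.333/EI and f₁₂ = f₂₁ = 2.167/EI.
Compatibility — zero rotation at each built-in end:
  4.333 M_A + 2.167 M_C = 810.7
  2.167 M_A + 4.333 M_C = 931.4
Solving the pair gives M_A = 106.2 kN·m and M_C = 161.9 kN·m (hogging).

M_C = 161.9 kN·m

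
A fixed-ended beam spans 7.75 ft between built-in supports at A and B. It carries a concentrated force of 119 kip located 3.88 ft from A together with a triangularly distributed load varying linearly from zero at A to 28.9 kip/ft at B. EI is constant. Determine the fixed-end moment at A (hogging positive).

M_A = 173 kip·ft

Take the two fixed-end moments M_A, M_B as redundants; the released structure is the simple span AB.
End rotations of the released simple span under the applied load (×1/EI):
  at A: point load 119 at a = 3.88: Pab(L + b)/(6LEI) = 446.5/EI
  at B: point load 119 at a = 3.88: Pab(L + a)/(6LEI) = 446.9/EI
  at A: triangular load, peak 28.9: 7w₀L³/(360EI) = 261.6/EI
  at B: triangular load, peak 28.9: w₀L³/(45EI) = 298.9/EI
  θ_A0 = 708.1/EI,  θ_B0 = 745.9/EI
Flexibility coefficients: a unit moment at one end gives L/(3EI) there and L/(6EI) at the far end, so f₁₁ = f₂₂ = 2.583/EI and f₁₂ = f₂₁ = 1.292/EI.
Compatibility — zero rotation at each built-in end:
  2.583 M_A + 1.292 M_B = 708.1
  1.292 M_A + 2.583 M_B = 745.9
Solving the pair gives M_A = 173 kip·ft and M_B = 202.2 kip·ft (hogging).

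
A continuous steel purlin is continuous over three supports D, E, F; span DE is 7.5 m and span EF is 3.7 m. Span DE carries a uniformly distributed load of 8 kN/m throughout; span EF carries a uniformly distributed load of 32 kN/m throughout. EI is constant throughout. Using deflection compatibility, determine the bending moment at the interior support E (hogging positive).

M_E = 55.76 kN·m

Insert a hinge at E; M_E is the redundant, and each span becomes simply supported.
Rotations at E on the released spans (each span's end-slope, ×1/EI):
  span DE: UDL 8: wL³/(24EI) = 140.6/EI
  span EF: UDL 32: wL³/(24EI) = 67.54/EI
  relative rotation θ_0 = (140.6 + 67.54)/EI = 208.2/EI
A unit hogging moment at E produces rotation L₁/(3EI) + L₂/(3EI) = 3.733/EI.
Compatibility: M_E·(L₁+L₂)/(3EI) = θ_0, giving M_E = 55.76 kN·m (hogging).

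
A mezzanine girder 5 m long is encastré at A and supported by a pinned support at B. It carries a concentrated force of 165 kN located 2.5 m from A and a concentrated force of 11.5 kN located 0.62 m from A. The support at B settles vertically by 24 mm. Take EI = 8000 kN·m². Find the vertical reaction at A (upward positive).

R_A = 129.3 kN

Remove the prop at B; the released (primary) structure is a cantilever built in at A.
Deflection at B on the released cantilever, summing each load's contribution:
  point load 165 at a = 2.5: Pa²(3L − a)/(6EI) = 2148/EI
  point load 11.5 at a = 0.62: Pa²(3L − a)/(6EI) = 10.59/EI
  δ_0 = 2159/EI
Flexibility coefficient — unit upward force at B: δ_{BB} = L³/(3EI) = 41.67/EI.
With EI = 8000 kN·m²: δ_0 = 0.26988 m and δ_{BB} = 0.005208 m/kN.
Compatibility — the beam at B must follow the support down by 0.024 m: δ_0 − R_B·δ_{BB} = 0.024, so R_B = (0.26988 − 0.024)/0.005208 = 47.21 kN.
Vertical equilibrium: R_A = ΣP − R_B = 176.5 − 47.21 = 129.3 kN.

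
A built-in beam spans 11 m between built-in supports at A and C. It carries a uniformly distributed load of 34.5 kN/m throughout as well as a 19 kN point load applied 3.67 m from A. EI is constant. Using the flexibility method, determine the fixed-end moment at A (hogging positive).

Take the two fixed-end moments M_A, M_C as redundants; the released structure is the simple span AC.
On the primary (simply-supported) span, the end slopes from the loading are:
  at A: UDL 34.5: wL³/(24EI) = 1913/EI
  at C: UDL 34.5: wL³/(24EI) = 1913/EI
  at A: point load 19 at a = 3.67: Pab(L + b)/(6LEI) = 142/EI
  at C: point load 19 at a = 3.67: Pab(L + a)/(6LEI) = 113.6/EI
  θ_A0 = 2055/EI,  θ_C0 = 2027/EI
Flexibility coefficients: a unit moment at one end gives L/(3EI) there and L/(6EI) at the far end, so f₁₁ = f₂₂ = 3.667/EI and f₁₂ = f₂₁ = 1.833/EI.
Compatibility — zero rotation at each built-in end:
  3.667 M_A + 1.833 M_C = 2055
  1.833 M_A + 3.667 M_C = 2027
Solving the pair gives M_A = 378.8 kN·m and M_C = 363.4 kN·m (hogging).

M_A = 378.8 kN·m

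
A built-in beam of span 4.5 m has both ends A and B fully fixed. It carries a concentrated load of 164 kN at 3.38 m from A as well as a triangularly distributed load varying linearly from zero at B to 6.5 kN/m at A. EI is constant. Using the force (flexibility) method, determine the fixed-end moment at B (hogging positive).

Take the two fixed-end moments M_A, M_B as redundants; the released structure is the simple span AB.
Simple-span end rotations at A and B under the given loads:
  at A: point load 164 at a = 3.38: Pab(L + b)/(6LEI) = 129.2/EI
  at B: point load 164 at a = 3.38: Pab(L + a)/(6LEI) = 181.2/EI
  at A: triangular load, peak 6.5: w₀L³/(45EI) = 13.16/EI
  at B: triangular load, peak 6.5: 7w₀L³/(360EI) = 11.52/EI
  θ_A0 = 142.4/EI,  θ_B0 = 192.7/EI
Flexibility coefficients: a unit moment at one end gives L/(3EI) there and L/(6EI) at the far end, so f₁₁ = f₂₂ = 1.5/EI and f₁₂ = f₂₁ = 0.75/EI.
Compatibility — zero rotation at each built-in end:
  1.5 M_A + 0.75 M_B = 142.4
  0.75 M_A + 1.5 M_B = 192.7
Solving the pair gives M_A = 40.92 kN·m and M_B = 108 kN·m (hogging).

M_B = 108 kN·m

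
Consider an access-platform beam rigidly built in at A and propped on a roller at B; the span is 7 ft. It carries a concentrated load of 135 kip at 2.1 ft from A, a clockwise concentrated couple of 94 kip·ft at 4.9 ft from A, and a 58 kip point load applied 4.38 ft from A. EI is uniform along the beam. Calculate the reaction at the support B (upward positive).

R_B = 61.69 kip

Release the roller at B. Primary structure: cantilever fixed at A.
Downward deflection at the released point B due to the loads:
  point load 135 at a = 2.1: Pa²(3L − a)/(6EI) = 1875/EI
  clockwise couple 94 at a = 4.9: M₀a(2L − a)/(2EI) = 2096/EI
  point load 58 at a = 4.38: Pa²(3L − a)/(6EI) = 3082/EI
  δ_0 = 7053/EI
Tip deflection under a unit load at B: L³/(3EI) = 114.3/EI.
The prop prevents deflection at B: R_B = δ_0/δ_{BB} = 7053/114.3 = 61.69 kip.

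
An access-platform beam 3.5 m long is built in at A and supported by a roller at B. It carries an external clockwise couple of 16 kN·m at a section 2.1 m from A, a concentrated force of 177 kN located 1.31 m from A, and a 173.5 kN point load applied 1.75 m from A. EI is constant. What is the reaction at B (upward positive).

Remove the prop at B; the released (primary) structure is a cantilever built in at A.
Deflection at B on the released cantilever, summing each load's contribution:
  clockwise couple 16 at a = 2.1: M₀a(2L − a)/(2EI) = 82.32/EI
  point load 177 at a = 1.31: Pa²(3L − a)/(6EI) = 465.2/EI
  point load 173.5 at a = 1.75: Pa²(3L − a)/(6EI) = 774.9/EI
  δ_0 = 1322/EI
Flexibility coefficient — unit upward force at B: δ_{BB} = L³/(3EI) = 14.29/EI.
Compatibility at B: δ_0 − R_B·δ_{BB} = 0, so R_B = 1322/14.29 = 92.53 kN.

R_B = 92.53 kN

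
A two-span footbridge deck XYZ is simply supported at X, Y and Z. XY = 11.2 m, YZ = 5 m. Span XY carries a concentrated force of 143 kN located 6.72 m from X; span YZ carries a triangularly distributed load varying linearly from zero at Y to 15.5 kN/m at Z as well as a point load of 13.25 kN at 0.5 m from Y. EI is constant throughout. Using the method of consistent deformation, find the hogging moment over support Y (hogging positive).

M_Y = 221.3 kN·m

Release continuity at Y by inserting a hinge; the redundant is the internal moment M_Y. The primary structure is two simply-supported spans XY and YZ.
Discontinuity in slope at Y on the released structure — sum the simple-span end rotations:
  span XY: point load 143 at a = 6.72: Pab(L + a)/(6LEI) = 1148/EI
  span YZ: triangular load, peak 15.5: 7w₀L³/(360EI) = 37.67/EI
  span YZ: point load 13.25 at a = 0.5: Pab(L + b)/(6LEI) = 9.441/EI
  relative rotation θ_0 = (1148 + 47.11)/EI = 1195/EI
A unit hogging moment at Y produces rotation L₁/(3EI) + L₂/(3EI) = 5.4/EI.
Compatibility: M_Y·(L₁+L₂)/(3EI) = θ_0, giving M_Y = 221.3 kN·m (hogging).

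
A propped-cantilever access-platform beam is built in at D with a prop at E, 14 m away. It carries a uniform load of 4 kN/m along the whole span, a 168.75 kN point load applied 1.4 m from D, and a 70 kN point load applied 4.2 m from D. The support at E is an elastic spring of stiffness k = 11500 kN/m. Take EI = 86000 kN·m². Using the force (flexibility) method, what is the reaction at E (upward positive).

Take the reaction at E as the redundant and release it; the primary structure is a cantilever fixed at D.
Primary-structure tip deflection at E by superposition:
  UDL 4: wL⁴/(8EI) = 19208/EI
  point load 168.75 at a = 1.4: Pa²(3L − a)/(6EI) = 2238/EI
  point load 70 at a = 4.2: Pa²(3L − a)/(6EI) = 7779/EI
  δ_0 = 29225/EI
Tip deflection under a unit load at E: L³/(3EI) = 914.7/EI.
With EI = 86000 kN·m²: δ_0 = 0.33983 m and δ_{EE} = 0.010636 m/kN.
Compatibility — the spring shortens by R_E/k under the reaction it provides: δ_0 − R_E·δ_{EE} = R_E/k. With 1/k = 0.000087 m/kN, R_E = δ_0 / (δ_{EE} + 1/k) = 0.33983 / (0.010636 + 0.000087) = 31.69 kN.

R_E = 31.69 kN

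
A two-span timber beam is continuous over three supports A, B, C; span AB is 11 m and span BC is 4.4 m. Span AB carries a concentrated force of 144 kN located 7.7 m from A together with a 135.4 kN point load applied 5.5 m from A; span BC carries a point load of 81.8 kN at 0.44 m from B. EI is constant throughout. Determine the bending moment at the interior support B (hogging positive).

Insert a hinge at B; M_B is the redundant, and each span becomes simply supported.
Discontinuity in slope at B on the released structure — sum the simple-span end rotations:
  span AB: point load 144 at a = 7.7: Pab(L + a)/(6LEI) = 1037/EI
  span AB: point load 135.4 at a = 5.5: Pab(L + a)/(6LEI) = 1024/EI
  span BC: point load 81.8 at a = 0.44: Pab(L + b)/(6LEI) = 45.13/EI
  relative rotation θ_0 = (2061 + 45.13)/EI = 2106/EI
A unit hogging moment at B produces rotation L₁/(3EI) + L₂/(3EI) = 5.133/EI.
Slope continuity at B: θ_0 = M_B·5.133/EI, so M_B = 2106/5.133 = 410.2 kN·m (hogging).

M_B = 410.2 kN·m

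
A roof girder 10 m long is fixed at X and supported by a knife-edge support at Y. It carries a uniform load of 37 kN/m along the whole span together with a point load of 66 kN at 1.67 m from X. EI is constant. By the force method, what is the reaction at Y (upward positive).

R_Y = 141.4 kN

Remove the prop at Y; the released (primary) structure is a cantilever built in at X.
Downward deflection at the released point Y due to the loads:
  UDL 37: wL⁴/(8EI) = 46250/EI
  point load 66 at a = 1.67: Pa²(3L − a)/(6EI) = 869.1/EI
  δ_0 = 47119/EI
Tip deflection under a unit load at Y: L³/(3EI) = 333.3/EI.
Compatibility at Y: δ_0 − R_Y·δ_{YY} = 0, so R_Y = 47119/333.3 = 141.4 kN.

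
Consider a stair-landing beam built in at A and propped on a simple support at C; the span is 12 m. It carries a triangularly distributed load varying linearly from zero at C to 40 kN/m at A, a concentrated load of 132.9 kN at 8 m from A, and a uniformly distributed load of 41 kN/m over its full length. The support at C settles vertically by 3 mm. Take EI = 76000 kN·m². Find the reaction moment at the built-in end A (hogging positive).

M_A = 1363 kN·m

Choose R_C as the redundant. The primary structure is the cantilever fixed at A.
Primary-structure tip deflection at C by superposition:
  triangular load, peak 40 at the fixed end: w₀L⁴/(30EI) = 27648/EI
  point load 132.9 at a = 8: Pa²(3L − a)/(6EI) = 39693/EI
  UDL 41: wL⁴/(8EI) = 106272/EI
  δ_0 = 173613/EI
Tip deflection under a unit load at C: L³/(3EI) = 576/EI.
With EI = 76000 kN·m²: δ_0 = 2.2844 m and δ_{CC} = 0.007579 m/kN.
Compatibility — the beam at C must follow the support down by 0.003 m: δ_0 − R_C·δ_{CC} = 0.003, so R_C = (2.2844 − 0.003)/0.007579 = 301 kN.
Moment equilibrium about A: M_A = Σ(load moments about A) − R_C·L = 4975 − 301×12 = 1363 kN·m.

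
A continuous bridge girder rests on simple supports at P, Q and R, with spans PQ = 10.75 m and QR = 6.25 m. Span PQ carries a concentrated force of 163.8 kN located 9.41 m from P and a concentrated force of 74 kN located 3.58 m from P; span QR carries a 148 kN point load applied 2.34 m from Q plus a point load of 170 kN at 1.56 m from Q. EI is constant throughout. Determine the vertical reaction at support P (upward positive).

Insert a hinge at Q; M_Q is the redundant, and each span becomes simply supported.
Rotations at Q on the released spans (each span's end-slope, ×1/EI):
  span PQ: point load 163.8 at a = 9.41: Pab(L + a)/(6LEI) = 645.6/EI
  span PQ: point load 74 at a = 3.58: Pab(L + a)/(6LEI) = 422/EI
  span QR: point load 148 at a = 2.34: Pab(L + b)/(6LEI) = 366.9/EI
  span QR: point load 170 at a = 1.56: Pab(L + b)/(6LEI) = 362.9/EI
  relative rotation θ_0 = (1068 + 729.7)/EI = 1797/EI
A unit hogging moment at Q produces rotation L₁/(3EI) + L₂/(3EI) = 5.667/EI.
Compatibility: M_Q·(L₁+L₂)/(3EI) = θ_0, giving M_Q = 317.2 kN·m (hogging).
Span PQ, ΣM about P with M_Q applied at Q: R_Q^{PQ}·10.75 = 1806 + 317.2, so R_Q^{PQ} = 197.5 kN and R_P = 237.8 − 197.5 = 40.27 kN.

R_P = 40.27 kN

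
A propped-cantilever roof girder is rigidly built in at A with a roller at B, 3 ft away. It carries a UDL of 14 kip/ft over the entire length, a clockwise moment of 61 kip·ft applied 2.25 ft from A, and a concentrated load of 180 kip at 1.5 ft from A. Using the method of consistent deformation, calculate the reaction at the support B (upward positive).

R_B = 100.6 kip

Choose R_B as the redundant. The primary structure is the cantilever fixed at A.
Downward deflection at the released point B due to the loads:
  UDL 14: wL⁴/(8EI) = 141.8/EI
  clockwise couple 61 at a = 2.25: M₀a(2L − a)/(2EI) = 257.3/EI
  point load 180 at a = 1.5: Pa²(3L − a)/(6EI) = 506.2/EI
  δ_0 = 905.3/EI
Tip deflection under a unit load at B: L³/(3EI) = 9/EI.
The prop prevents deflection at B: R_B = δ_0/δ_{BB} = 905.3/9 = 100.6 kip.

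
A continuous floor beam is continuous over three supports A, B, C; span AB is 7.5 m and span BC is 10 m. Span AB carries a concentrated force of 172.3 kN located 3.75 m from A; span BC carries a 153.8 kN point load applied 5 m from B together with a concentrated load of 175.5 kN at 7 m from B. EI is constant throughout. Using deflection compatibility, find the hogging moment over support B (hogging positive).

M_B = 405.5 kN·m

Take M_B as the redundant. Released structure: two simple spans AB and BC with a hinge at B.
End slopes at the hinge B, treating each span as simply supported:
  span AB: point load 172.3 at a = 3.75: Pab(L + a)/(6LEI) = 605.7/EI
  span BC: point load 153.8 at a = 5: Pab(L + b)/(6LEI) = 961.2/EI
  span BC: point load 175.5 at a = 7: Pab(L + b)/(6LEI) = 798.5/EI
  relative rotation θ_0 = (605.7 + 1760)/EI = 2366/EI
A unit hogging moment at B produces rotation L₁/(3EI) + L₂/(3EI) = 5.833/EI.
Slope continuity at B: θ_0 = M_B·5.833/EI, so M_B = 2366/5.833 = 405.5 kN·m (hogging).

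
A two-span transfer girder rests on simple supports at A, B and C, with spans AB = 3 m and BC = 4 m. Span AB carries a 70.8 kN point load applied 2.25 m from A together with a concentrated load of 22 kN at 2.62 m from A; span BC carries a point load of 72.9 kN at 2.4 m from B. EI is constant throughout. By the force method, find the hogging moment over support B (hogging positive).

Release continuity at B by inserting a hinge; the redundant is the internal moment M_B. The primary structure is two simply-supported spans AB and BC.
Rotations at B on the released spans (each span's end-slope, ×1/EI):
  span AB: point load 70.8 at a = 2.25: Pab(L + a)/(6LEI) = 34.85/EI
  span AB: point load 22 at a = 2.62: Pab(L + a)/(6LEI) = 6.839/EI
  span BC: point load 72.9 at a = 2.4: Pab(L + b)/(6LEI) = 65.32/EI
  relative rotation θ_0 = (41.69 + 65.32)/EI = 107/EI
A unit hogging moment at B produces rotation L₁/(3EI) + L₂/(3EI) = 2.333/EI.
Slope continuity at B: θ_0 = M_B·2.333/EI, so M_B = 107/2.333 = 45.86 kN·m (hogging).

M_B = 45.86 kN·m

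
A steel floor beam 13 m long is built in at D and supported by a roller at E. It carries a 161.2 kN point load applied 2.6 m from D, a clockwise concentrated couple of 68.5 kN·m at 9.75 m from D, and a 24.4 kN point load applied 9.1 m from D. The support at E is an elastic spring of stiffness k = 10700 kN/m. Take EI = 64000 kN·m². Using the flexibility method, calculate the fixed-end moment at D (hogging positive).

Choose R_E as the redundant. The primary structure is the cantilever fixed at D.
Free-end deflection of the primary structure under the applied loading (downward +):
  point load 161.2 at a = 2.6: Pa²(3L − a)/(6EI) = 6611/EI
  clockwise couple 68.5 at a = 9.75: M₀a(2L − a)/(2EI) = 5426/EI
  point load 24.4 at a = 9.1: Pa²(3L − a)/(6EI) = 10069/EI
  δ_0 = 22107/EI
Flexibility coefficient — unit upward force at E: δ_{EE} = L³/(3EI) = 732.3/EI.
With EI = 64000 kN·m²: δ_0 = 0.34541 m and δ_{EE} = 0.011443 m/kN.
Compatibility — the spring shortens by R_E/k under the reaction it provides: δ_0 − R_E·δ_{EE} = R_E/k. With 1/k = 0.000093 m/kN, R_E = δ_0 / (δ_{EE} + 1/k) = 0.34541 / (0.011443 + 0.000093) = 29.94 kN.
Moment equilibrium about D: M_D = Σ(load moments about D) − R_E·L = 709.7 − 29.94×13 = 320.4 kN·m.

M_D = 320.4 kN·m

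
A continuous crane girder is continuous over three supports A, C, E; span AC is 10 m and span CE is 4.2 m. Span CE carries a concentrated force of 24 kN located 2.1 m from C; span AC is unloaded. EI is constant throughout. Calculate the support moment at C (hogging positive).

M_C = 5.59 kN·m

Take M_C as the redundant. Released structure: two simple spans AC and CE with a hinge at C.
Discontinuity in slope at C on the released structure — sum the simple-span end rotations:
  span CE: point load 24 at a = 2.1: Pab(L + b)/(6LEI) = 26.46/EI
  relative rotation θ_0 = (0 + 26.46)/EI = 26.46/EI
A unit hogging moment at C produces rotation L₁/(3EI) + L₂/(3EI) = 4.733/EI.
Compatibility: M_C·(L₁+L₂)/(3EI) = θ_0, giving M_C = 5.59 kN·m (hogging).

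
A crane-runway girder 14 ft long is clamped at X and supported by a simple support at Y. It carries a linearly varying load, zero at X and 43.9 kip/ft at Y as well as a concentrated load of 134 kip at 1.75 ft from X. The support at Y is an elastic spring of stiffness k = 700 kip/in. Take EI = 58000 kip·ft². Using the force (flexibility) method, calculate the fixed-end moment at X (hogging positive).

Remove the prop at Y; the released (primary) structure is a cantilever built in at X.
Deflection at Y on the released cantilever, summing each load's contribution:
  triangular load, peak 43.9 at the free end: 11w₀L⁴/(120EI) = 154592/EI
  point load 134 at a = 1.75: Pa²(3L − a)/(6EI) = 2753/EI
  δ_0 = 157345/EI
Tip deflection under a unit load at Y: L³/(3EI) = 914.7/EI.
With EI = 58000 kip·ft²: δ_0 = 2.7129 ft and δ_{YY} = 0.01577 ft/kip.
Compatibility — the spring shortens by R_Y/k under the reaction it provides: δ_0 − R_Y·δ_{YY} = R_Y/k. With 1/k = 1/(700×12) ft/kip = 0.000119 ft/kip, R_Y = δ_0 / (δ_{YY} + 1/k) = 2.7129 / (0.01577 + 0.000119) = 170.7 kip.
Moment equilibrium about X: M_X = Σ(load moments about X) − R_Y·L = 3103 − 170.7×14 = 712.3 kip·ft.

M_X = 712.3 kip·ft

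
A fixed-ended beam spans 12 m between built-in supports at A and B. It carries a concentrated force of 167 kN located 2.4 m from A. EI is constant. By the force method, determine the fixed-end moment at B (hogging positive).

M_B = 64.13 kN·m

Release both end moments; the primary structure is a simply-supported span AB with redundants M_A and M_B.
End rotations of the released simple span under the applied load (×1/EI):
  at A: point load 167 at a = 2.4: Pab(L + b)/(6LEI) = 1154/EI
  at B: point load 167 at a = 2.4: Pab(L + a)/(6LEI) = 769.5/EI
  θ_A0 = 1154/EI,  θ_B0 = 769.5/EI
Flexibility coefficients: a unit moment at one end gives L/(3EI) there and L/(6EI) at the far end, so f₁₁ = f₂₂ = 4/EI and f₁₂ = f₂₁ = 2/EI.
Compatibility — zero rotation at each built-in end:
  4 M_A + 2 M_B = 1154
  2 M_A + 4 M_B = 769.5
Solving the pair gives M_A = 256.5 kN·m and M_B = 64.13 kN·m (hogging).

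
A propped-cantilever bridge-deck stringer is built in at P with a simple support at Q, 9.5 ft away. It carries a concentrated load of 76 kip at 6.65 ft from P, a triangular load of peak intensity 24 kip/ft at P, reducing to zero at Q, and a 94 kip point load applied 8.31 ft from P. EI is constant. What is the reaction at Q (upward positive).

Remove the prop at Q; the released (primary) structure is a cantilever built in at P.
Primary-structure tip deflection at Q by superposition:
  point load 76 at a = 6.65: Pa²(3L − a)/(6EI) = 12239/EI
  triangular load, peak 24 at the fixed end: w₀L⁴/(30EI) = 6516/EI
  point load 94 at a = 8.31: Pa²(3L − a)/(6EI) = 21843/EI
  δ_0 = 40598/EI
Flexibility coefficient — unit upward force at Q: δ_{QQ} = L³/(3EI) = 285.8/EI.
Compatibility at Q: δ_0 − R_Q·δ_{QQ} = 0, so R_Q = 40598/285.8 = 142.1 kip.

R_Q = 142.1 kip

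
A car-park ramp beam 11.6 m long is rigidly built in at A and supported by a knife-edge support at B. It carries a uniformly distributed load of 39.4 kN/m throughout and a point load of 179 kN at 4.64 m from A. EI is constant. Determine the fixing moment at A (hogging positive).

M_A = 1061 kN·m

Remove the prop at B; the released (primary) structure is a cantilever built in at A.
Primary-structure tip deflection at B by superposition:
  UDL 39.4: wL⁴/(8EI) = 89174/EI
  point load 179 at a = 4.64: Pa²(3L − a)/(6EI) = 19372/EI
  δ_0 = 108546/EI
Tip deflection under a unit load at B: L³/(3EI) = 520.3/EI.
The prop prevents deflection at B: R_B = δ_0/δ_{BB} = 108546/520.3 = 208.6 kN.
Moment equilibrium about A: M_A = Σ(load moments about A) − R_B·L = 3481 − 208.6×11.6 = 1061 kN·m.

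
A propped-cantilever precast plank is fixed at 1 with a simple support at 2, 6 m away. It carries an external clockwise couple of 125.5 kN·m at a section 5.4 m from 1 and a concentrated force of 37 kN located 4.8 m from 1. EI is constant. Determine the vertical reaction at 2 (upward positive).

Release the roller at 2. Primary structure: cantilever fixed at 1.
Primary-structure tip deflection at 2 by superposition:
  clockwise couple 125.5 at a = 5.4: M₀a(2L − a)/(2EI) = 2236/EI
  point load 37 at a = 4.8: Pa²(3L − a)/(6EI) = 1875/EI
  δ_0 = 4112/EI
Flexibility coefficient — unit upward force at 2: δ_{22} = L³/(3EI) = 72/EI.
Compatibility at 2: δ_0 − R_2·δ_{22} = 0, so R_2 = 4112/72 = 57.11 kN.

R_2 = 57.11 kN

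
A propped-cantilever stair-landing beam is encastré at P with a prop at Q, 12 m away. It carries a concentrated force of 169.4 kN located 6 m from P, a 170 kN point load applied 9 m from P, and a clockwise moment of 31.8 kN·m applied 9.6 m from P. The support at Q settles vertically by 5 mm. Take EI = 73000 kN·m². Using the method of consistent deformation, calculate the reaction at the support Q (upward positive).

R_Q = 163.7 kN

Remove the prop at Q; the released (primary) structure is a cantilever built in at P.
Free-end deflection of the primary structure under the applied loading (downward +):
  point load 169.4 at a = 6: Pa²(3L − a)/(6EI) = 30492/EI
  point load 170 at a = 9: Pa²(3L − a)/(6EI) = 61965/EI
  clockwise couple 31.8 at a = 9.6: M₀a(2L − a)/(2EI) = 2198/EI
  δ_0 = 94655/EI
Tip deflection under a unit load at Q: L³/(3EI) = 576/EI.
With EI = 73000 kN·m²: δ_0 = 1.2966 m and δ_{QQ} = 0.00789 m/kN.
Compatibility — the beam at Q must follow the support down by 0.005 m: δ_0 − R_Q·δ_{QQ} = 0.005, so R_Q = (1.2966 − 0.005)/0.00789 = 163.7 kN.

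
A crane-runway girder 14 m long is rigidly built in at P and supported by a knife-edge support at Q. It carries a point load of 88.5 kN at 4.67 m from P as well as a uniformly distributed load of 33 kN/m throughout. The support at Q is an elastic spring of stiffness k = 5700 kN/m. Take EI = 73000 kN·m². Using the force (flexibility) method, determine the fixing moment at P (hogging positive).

M_P = 1074 kN·m

Remove the prop at Q; the released (primary) structure is a cantilever built in at P.
Free-end deflection of the primary structure under the applied loading (downward +):
  point load 88.5 at a = 4.67: Pa²(3L − a)/(6EI) = 12008/EI
  UDL 33: wL⁴/(8EI) = 158466/EI
  δ_0 = 170474/EI
Tip deflection under a unit load at Q: L³/(3EI) = 914.7/EI.
With EI = 73000 kN·m²: δ_0 = 2.3353 m and δ_{QQ} = 0.01253 m/kN.
Compatibility — the spring shortens by R_Q/k under the reaction it provides: δ_0 − R_Q·δ_{QQ} = R_Q/k. With 1/k = 0.000175 m/kN, R_Q = δ_0 / (δ_{QQ} + 1/k) = 2.3353 / (0.01253 + 0.000175) = 183.8 kN.
Moment equilibrium about P: M_P = Σ(load moments about P) − R_Q·L = 3647 − 183.8×14 = 1074 kN·m.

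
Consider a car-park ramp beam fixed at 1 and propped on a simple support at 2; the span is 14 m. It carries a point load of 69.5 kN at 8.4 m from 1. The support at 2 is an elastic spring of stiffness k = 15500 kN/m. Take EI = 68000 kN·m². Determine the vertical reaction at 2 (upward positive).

R_2 = 29.88 kN

Choose R_2 as the redundant. The primary structure is the cantilever fixed at 1.
Primary-structure tip deflection at 2 by superposition:
  point load 69.5 at a = 8.4: Pa²(3L − a)/(6EI) = 27462/EI
Tip deflection under a unit load at 2: L³/(3EI) = 914.7/EI.
With EI = 68000 kN·m²: δ_0 = 0.40385 m and δ_{22} = 0.013451 m/kN.
Compatibility — the spring shortens by R_2/k under the reaction it provides: δ_0 − R_2·δ_{22} = R_2/k. With 1/k = 0.000065 m/kN, R_2 = δ_0 / (δ_{22} + 1/k) = 0.40385 / (0.013451 + 0.000065) = 29.88 kN.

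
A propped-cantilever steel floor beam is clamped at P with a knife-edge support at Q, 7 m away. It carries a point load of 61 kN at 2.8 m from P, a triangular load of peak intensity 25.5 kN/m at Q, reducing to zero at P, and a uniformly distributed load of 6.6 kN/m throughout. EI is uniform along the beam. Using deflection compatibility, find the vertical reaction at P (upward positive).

Take the reaction at Q as the redundant and release it; the primary structure is a cantilever fixed at P.
Deflection at Q on the released cantilever, summing each load's contribution:
  point load 61 at a = 2.8: Pa²(3L − a)/(6EI) = 1451/EI
  triangular load, peak 25.5 at the free end: 11w₀L⁴/(120EI) = 5612/EI
  UDL 6.6: wL⁴/(8EI) = 1981/EI
  δ_0 = 9044/EI
Tip deflection under a unit load at Q: L³/(3EI) = 114.3/EI.
Compatibility at Q: δ_0 − R_Q·δ_{QQ} = 0, so R_Q = 9044/114.3 = 79.1 kN.
Vertical equilibrium: R_P = ΣP − R_Q = 196.4 − 79.1 = 117.3 kN.

R_P = 117.3 kN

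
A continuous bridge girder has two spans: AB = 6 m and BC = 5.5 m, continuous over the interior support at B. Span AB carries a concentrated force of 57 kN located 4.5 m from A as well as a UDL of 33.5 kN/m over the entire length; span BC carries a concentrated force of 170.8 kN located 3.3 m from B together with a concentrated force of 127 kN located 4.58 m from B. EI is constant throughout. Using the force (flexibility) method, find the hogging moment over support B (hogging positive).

Release continuity at B by inserting a hinge; the redundant is the internal moment M_B. The primary structure is two simply-supported spans AB and BC.
End slopes at the hinge B, treating each span as simply supported:
  span AB: point load 57 at a = 4.5: Pab(L + a)/(6LEI) = 112.2/EI
  span AB: UDL 33.5: wL³/(24EI) = 301.5/EI
  span BC: point load 170.8 at a = 3.3: Pab(L + b)/(6LEI) = 289.3/EI
  span BC: point load 127 at a = 4.58: Pab(L + b)/(6LEI) = 104.1/EI
  relative rotation θ_0 = (413.7 + 393.4)/EI = 807.2/EI
A unit hogging moment at B produces rotation L₁/(3EI) + L₂/(3EI) = 3.833/EI.
Slope continuity at B: θ_0 = M_B·3.833/EI, so M_B = 807.2/3.833 = 210.6 kN·m (hogging).

M_B = 210.6 kN·m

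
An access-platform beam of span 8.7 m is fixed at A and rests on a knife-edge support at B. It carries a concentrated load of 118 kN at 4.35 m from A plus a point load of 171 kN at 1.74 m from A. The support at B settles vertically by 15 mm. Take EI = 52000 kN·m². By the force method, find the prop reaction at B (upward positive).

R_B = 42.9 kN

Choose R_B as the redundant. The primary structure is the cantilever fixed at A.
Free-end deflection of the primary structure under the applied loading (downward +):
  point load 118 at a = 4.35: Pa²(3L − a)/(6EI) = 8094/EI
  point load 171 at a = 1.74: Pa²(3L − a)/(6EI) = 2102/EI
  δ_0 = 10196/EI
Tip deflection under a unit load at B: L³/(3EI) = 219.5/EI.
With EI = 52000 kN·m²: δ_0 = 0.19608 m and δ_{BB} = 0.004221 m/kN.
Compatibility — the beam at B must follow the support down by 0.015 m: δ_0 − R_B·δ_{BB} = 0.015, so R_B = (0.19608 − 0.015)/0.004221 = 42.9 kN.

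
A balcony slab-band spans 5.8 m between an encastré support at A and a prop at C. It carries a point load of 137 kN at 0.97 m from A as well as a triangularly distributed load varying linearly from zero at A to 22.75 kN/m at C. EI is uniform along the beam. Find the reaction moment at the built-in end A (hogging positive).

Remove the prop at C; the released (primary) structure is a cantilever built in at A.
Free-end deflection of the primary structure under the applied loading (downward +):
  point load 137 at a = 0.97: Pa²(3L − a)/(6EI) = 353/EI
  triangular load, peak 22.75 at the free end: 11w₀L⁴/(120EI) = 2360/EI
  δ_0 = 2713/EI
Flexibility coefficient — unit upward force at C: δ_{CC} = L³/(3EI) = 65.04/EI.
The prop prevents deflection at C: R_C = δ_0/δ_{CC} = 2713/65.04 = 41.71 kN.
Moment equilibrium about A: M_A = Σ(load moments about A) − R_C·L = 388 − 41.71×5.8 = 146.1 kN·m.

M_A = 146.1 kN·m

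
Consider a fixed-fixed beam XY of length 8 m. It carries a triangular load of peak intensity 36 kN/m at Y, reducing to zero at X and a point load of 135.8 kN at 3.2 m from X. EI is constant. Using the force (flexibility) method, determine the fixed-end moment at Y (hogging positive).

Release both end moments; the primary structure is a simply-supported span XY with redundants M_X and M_Y.
On the primary (simply-supported) span, the end slopes from the loading are:
  at X: triangular load, peak 36: 7w₀L³/(360EI) = 358.4/EI
  at Y: triangular load, peak 36: w₀L³/(45EI) = 409.6/EI
  at X: point load 135.8 at a = 3.2: Pab(L + b)/(6LEI) = 556.2/EI
  at Y: point load 135.8 at a = 3.2: Pab(L + a)/(6LEI) = 486.7/EI
  θ_X0 = 914.6/EI,  θ_Y0 = 896.3/EI
Flexibility coefficients: a unit moment at one end gives L/(3EI) there and L/(6EI) at the far end, so f₁₁ = f₂₂ = 2.667/EI and f₁₂ = f₂₁ = 1.333/EI.
Compatibility — zero rotation at each built-in end:
  2.667 M_X + 1.333 M_Y = 914.6
  1.333 M_X + 2.667 M_Y = 896.3
Solving the pair gives M_X = 233.2 kN·m and M_Y = 219.5 kN·m (hogging).

M_Y = 219.5 kN·m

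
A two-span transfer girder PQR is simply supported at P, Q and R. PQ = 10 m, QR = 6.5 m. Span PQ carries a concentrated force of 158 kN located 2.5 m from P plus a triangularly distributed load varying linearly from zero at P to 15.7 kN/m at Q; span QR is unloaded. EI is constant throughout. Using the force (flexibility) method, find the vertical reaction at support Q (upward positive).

R_Q = 136.4 kN

Take M_Q as the redundant. Released structure: two simple spans PQ and QR with a hinge at Q.
End slopes at the hinge Q, treating each span as simply supported:
  span PQ: point load 158 at a = 2.5: Pab(L + a)/(6LEI) = 617.2/EI
  span PQ: triangular load, peak 15.7: w₀L³/(45EI) = 348.9/EI
  relative rotation θ_0 = (966.1 + 0)/EI = 966.1/EI
A unit hogging moment at Q produces rotation L₁/(3EI) + L₂/(3EI) = 5.5/EI.
Slope continuity at Q: θ_0 = M_Q·5.5/EI, so M_Q = 966.1/5.5 = 175.7 kN·m (hogging).
Span PQ, ΣM about P with M_Q applied at Q: R_Q^{PQ}·10 = 918.3 + 175.7, so R_Q^{PQ} = 109.4 kN and R_P = 236.5 − 109.4 = 127.1 kN.
Span QR, ΣM about R: R_Q^{QR}·6.5 = 0 + 175.7, so R_Q^{QR} = 27.02 kN and R_R = 0 − 27.02 = -27.02 kN.
R_Q = 109.4 + 27.02 = 136.4 kN.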